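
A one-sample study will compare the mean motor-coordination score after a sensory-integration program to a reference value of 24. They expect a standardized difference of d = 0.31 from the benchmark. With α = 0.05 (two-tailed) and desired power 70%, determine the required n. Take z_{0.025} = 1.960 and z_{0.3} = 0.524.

n = 65

For a one-sample test: n = ((z_{α/2} + z_β) / d)².
z_{α/2} + z_β = 1.960 + 0.524 = 2.484.
n = (2.484 / 0.31)² = 8.013² = 64.21.
Round up.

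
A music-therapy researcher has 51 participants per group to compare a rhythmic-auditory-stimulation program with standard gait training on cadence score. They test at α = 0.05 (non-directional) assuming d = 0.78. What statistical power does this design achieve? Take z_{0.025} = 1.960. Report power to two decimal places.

power ≈ 0.98

For two equal groups, power = Φ(d·√(n/2) − z_{α/2}).
d·√(n/2) = 0.78 × √(51/2) = 0.78 × 5.050 = 3.939.
z_β = 3.939 − 1.960 = 1.979.
Power = Φ(1.979) = 0.976.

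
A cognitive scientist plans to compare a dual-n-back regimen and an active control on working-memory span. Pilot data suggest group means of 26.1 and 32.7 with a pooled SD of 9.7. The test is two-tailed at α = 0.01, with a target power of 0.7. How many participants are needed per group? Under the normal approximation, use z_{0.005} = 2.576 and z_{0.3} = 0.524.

n = 42 per group

Cohen's d = |M₁ − M₂| / SD_pooled = |26.1 − 32.7| / 9.7 = 6.6 / 9.7 = 0.680.
For two independent groups with equal n: n = 2·((z_{α/2} + z_β) / d)².
z_{α/2} + z_β = 2.576 + 0.524 = 3.100.
n = 2 × (3.100 / 0.680)² = 2 × 4.559² = 2 × 20.78 = 41.6.
Round up to the next whole participant.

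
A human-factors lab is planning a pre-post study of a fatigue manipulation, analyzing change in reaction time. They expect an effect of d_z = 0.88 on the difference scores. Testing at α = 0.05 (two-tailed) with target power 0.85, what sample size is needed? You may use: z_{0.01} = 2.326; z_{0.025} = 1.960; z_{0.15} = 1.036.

For a paired (one-sample on differences) test: n = ((z_{α/2} + z_β) / d)².
z_{α/2} + z_β = 1.960 + 1.036 = 2.996.
n = (2.996 / 0.88)² = 3.405² = 11.59.
Round up.

n = 12 pairs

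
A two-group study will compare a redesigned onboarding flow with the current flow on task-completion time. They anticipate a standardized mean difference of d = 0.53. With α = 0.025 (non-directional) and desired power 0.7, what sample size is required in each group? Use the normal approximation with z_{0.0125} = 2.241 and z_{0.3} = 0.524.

For two independent groups with equal n: n = 2·((z_{α/2} + z_β) / d)².
z_{α/2} + z_β = 2.241 + 0.524 = 2.765.
n = 2 × (2.765 / 0.53)² = 2 × 5.217² = 2 × 27.22 = 54.4.
Round up to the next whole participant.

n = 55 per group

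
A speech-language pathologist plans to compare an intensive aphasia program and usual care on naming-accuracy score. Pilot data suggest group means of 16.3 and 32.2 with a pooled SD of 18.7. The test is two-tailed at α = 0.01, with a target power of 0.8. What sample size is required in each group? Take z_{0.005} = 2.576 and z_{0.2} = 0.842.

Cohen's d = |M₁ − M₂| / SD_pooled = |16.3 − 32.2| / 18.7 = 15.9 / 18.7 = 0.850.
For two independent groups with equal n: n = 2·((z_{α/2} + z_β) / d)².
z_{α/2} + z_β = 2.576 + 0.842 = 3.418.
n = 2 × (3.418 / 0.850)² = 2 × 4.021² = 2 × 16.17 = 32.3.
Round up to the next whole participant.

n = 33 per group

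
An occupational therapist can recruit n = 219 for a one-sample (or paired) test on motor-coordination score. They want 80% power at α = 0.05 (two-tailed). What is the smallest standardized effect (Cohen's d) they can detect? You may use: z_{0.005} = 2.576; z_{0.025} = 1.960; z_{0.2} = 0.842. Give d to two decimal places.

d_min ≈ 0.19

For a single sample (or paired design) of n = 219: d_min = (z_{α/2} + z_β)/√n.
z-sum = 1.960 + 0.842 = 2.802.
d_min = 2.802 / √219 = 2.802 / 14.799 = 0.189.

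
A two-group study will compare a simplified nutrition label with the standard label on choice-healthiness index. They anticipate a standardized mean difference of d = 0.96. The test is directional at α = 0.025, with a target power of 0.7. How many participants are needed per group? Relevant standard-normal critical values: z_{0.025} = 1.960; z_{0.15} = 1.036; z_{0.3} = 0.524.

For two independent groups with equal n: n = 2·((z_{α} + z_β) / d)².
z_{α} + z_β = 1.960 + 0.524 = 2.484.
n = 2 × (2.484 / 0.96)² = 2 × 2.587² = 2 × 6.70 = 13.4.
Round up to the next whole participant.

n = 14 per group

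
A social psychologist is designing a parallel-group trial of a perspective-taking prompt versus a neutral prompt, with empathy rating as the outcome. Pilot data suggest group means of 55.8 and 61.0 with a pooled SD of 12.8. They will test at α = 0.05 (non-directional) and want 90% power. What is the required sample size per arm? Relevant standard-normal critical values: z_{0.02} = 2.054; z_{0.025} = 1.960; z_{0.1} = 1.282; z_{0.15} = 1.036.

n = 128 per group

Cohen's d = |M₁ − M₂| / SD_pooled = |55.8 − 61.0| / 12.8 = 5.2 / 12.8 = 0.406.
For two independent groups with equal n: n = 2·((z_{α/2} + z_β) / d)².
z_{α/2} + z_β = 1.960 + 1.282 = 3.242.
n = 2 × (3.242 / 0.406)² = 2 × 7.985² = 2 × 63.76 = 127.5.
Round up to the next whole participant.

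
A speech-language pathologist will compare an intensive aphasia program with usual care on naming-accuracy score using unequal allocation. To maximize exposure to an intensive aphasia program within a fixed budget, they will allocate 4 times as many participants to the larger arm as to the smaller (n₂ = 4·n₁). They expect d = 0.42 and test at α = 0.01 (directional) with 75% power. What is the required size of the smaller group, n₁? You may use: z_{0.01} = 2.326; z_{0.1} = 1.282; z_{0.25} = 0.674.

With allocation ratio k = n₂/n₁ = 4, Var(x̄₁−x̄₂) = σ²(1/n₁ + 1/(k·n₁)) = σ²·(k+1)/(k·n₁).
So n₁ = (1 + 1/k)·((z_{α} + z_β)/d)² = 1.250 × (3.000/0.42)².
n₁ = 1.250 × 51.02 = 63.8.
Round up: n₁ = 64, giving n₂ = 4 × 64 = 256.

n₁ = 64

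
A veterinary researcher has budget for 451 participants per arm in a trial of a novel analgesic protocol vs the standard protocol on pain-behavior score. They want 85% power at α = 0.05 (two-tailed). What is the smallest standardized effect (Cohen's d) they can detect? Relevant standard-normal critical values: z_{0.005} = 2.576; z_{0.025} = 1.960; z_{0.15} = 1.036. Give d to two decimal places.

d_min ≈ 0.20

For two independent groups of n = 451 each: d_min = (z_{α/2} + z_β)·√(2/n).
z-sum = 1.960 + 1.036 = 2.996.
d_min = 2.996 × √(2/451) = 2.996 × 0.0666 = 0.200.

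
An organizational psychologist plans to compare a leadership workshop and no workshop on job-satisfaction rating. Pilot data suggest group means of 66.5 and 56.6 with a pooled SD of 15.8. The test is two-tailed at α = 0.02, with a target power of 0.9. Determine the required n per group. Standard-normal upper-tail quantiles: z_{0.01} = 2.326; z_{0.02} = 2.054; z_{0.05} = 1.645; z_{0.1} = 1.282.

Cohen's d = |M₁ − M₂| / SD_pooled = |66.5 − 56.6| / 15.8 = 9.9 / 15.8 = 0.627.
For two independent groups with equal n: n = 2·((z_{α/2} + z_β) / d)².
z_{α/2} + z_β = 2.326 + 1.282 = 3.608.
n = 2 × (3.608 / 0.627)² = 2 × 5.754² = 2 × 33.11 = 66.2.
Round up to the next whole participant.

n = 67 per group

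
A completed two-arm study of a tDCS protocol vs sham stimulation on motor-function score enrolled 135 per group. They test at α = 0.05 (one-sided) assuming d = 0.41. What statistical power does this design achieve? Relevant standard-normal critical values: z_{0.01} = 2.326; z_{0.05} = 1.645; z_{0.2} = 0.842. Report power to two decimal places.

For two equal groups, power = Φ(d·√(n/2) − z_{α}).
d·√(n/2) = 0.41 × √(135/2) = 0.41 × 8.216 = 3.368.
z_β = 3.368 − 1.645 = 1.723.
Power = Φ(1.723) = 0.958.

power ≈ 0.96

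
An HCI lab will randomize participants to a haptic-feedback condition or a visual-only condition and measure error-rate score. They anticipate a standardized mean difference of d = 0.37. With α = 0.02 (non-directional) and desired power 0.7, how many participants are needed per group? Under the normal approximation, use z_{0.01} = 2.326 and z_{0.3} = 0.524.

For two independent groups with equal n: n = 2·((z_{α/2} + z_β) / d)².
z_{α/2} + z_β = 2.326 + 0.524 = 2.850.
n = 2 × (2.850 / 0.37)² = 2 × 7.703² = 2 × 59.33 = 118.7.
Round up to the next whole participant.

n = 119 per group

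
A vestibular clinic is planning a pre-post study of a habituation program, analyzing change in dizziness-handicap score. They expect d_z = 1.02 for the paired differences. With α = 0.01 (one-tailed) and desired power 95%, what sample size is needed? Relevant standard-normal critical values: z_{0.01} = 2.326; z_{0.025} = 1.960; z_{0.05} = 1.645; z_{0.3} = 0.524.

n = 16 pairs

For a paired (one-sample on differences) test: n = ((z_{α} + z_β) / d)².
z_{α} + z_β = 2.326 + 1.645 = 3.971.
n = (3.971 / 1.02)² = 3.893² = 15.16.
Round up.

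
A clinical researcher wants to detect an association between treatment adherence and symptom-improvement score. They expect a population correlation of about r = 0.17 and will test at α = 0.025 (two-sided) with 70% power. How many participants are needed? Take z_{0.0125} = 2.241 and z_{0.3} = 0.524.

Fisher's z: C = ½·ln((1+r)/(1−r)) = ½·ln(1.4096) = 0.1717.
n = ((z_{α/2} + z_β)/C)² + 3.
(2.241 + 0.524) / 0.1717 = 2.765 / 0.1717 = 16.104.
n = 16.104² + 3 = 259.33 + 3 = 262.3.
Round up.

n = 263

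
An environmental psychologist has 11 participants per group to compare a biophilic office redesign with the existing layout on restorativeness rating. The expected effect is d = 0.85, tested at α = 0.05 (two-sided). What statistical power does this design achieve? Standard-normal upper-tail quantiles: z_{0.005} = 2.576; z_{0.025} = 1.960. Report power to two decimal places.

For two equal groups, power = Φ(d·√(n/2) − z_{α/2}).
d·√(n/2) = 0.85 × √(11/2) = 0.85 × 2.345 = 1.993.
z_β = 1.993 − 1.960 = 0.033.
Power = Φ(0.033) = 0.513.

power ≈ 0.51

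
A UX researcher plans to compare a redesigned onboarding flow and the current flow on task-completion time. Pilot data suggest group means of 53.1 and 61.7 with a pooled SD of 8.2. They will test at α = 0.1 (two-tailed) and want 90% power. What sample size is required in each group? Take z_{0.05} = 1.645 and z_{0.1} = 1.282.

n = 16 per group

Cohen's d = |M₁ − M₂| / SD_pooled = |53.1 − 61.7| / 8.2 = 8.6 / 8.2 = 1.049.
For two independent groups with equal n: n = 2·((z_{α/2} + z_β) / d)².
z_{α/2} + z_β = 1.645 + 1.282 = 2.927.
n = 2 × (2.927 / 1.049)² = 2 × 2.790² = 2 × 7.79 = 15.6.
Round up to the next whole participant.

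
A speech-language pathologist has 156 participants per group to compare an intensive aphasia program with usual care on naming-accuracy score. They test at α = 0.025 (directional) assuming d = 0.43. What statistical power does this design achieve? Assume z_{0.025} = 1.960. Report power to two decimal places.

For two equal groups, power = Φ(d·√(n/2) − z_{α}).
d·√(n/2) = 0.43 × √(156/2) = 0.43 × 8.832 = 3.798.
z_β = 3.798 − 1.960 = 1.838.
Power = Φ(1.838) = 0.967.

power ≈ 0.97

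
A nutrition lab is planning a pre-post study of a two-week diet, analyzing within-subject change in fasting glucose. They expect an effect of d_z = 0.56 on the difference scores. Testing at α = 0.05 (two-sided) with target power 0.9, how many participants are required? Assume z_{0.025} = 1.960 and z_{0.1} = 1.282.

For a paired (one-sample on differences) test: n = ((z_{α/2} + z_β) / d)².
z_{α/2} + z_β = 1.960 + 1.282 = 3.242.
n = (3.242 / 0.56)² = 5.789² = 33.52.
Round up.

n = 34 pairs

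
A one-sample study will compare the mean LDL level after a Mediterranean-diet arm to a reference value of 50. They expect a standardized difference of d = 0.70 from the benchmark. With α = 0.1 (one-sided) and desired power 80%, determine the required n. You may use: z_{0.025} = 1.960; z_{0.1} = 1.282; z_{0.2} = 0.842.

For a one-sample test: n = ((z_{α} + z_β) / d)².
z_{α} + z_β = 1.282 + 0.842 = 2.124.
n = (2.124 / 0.70)² = 3.034² = 9.21.
Round up.

n = 10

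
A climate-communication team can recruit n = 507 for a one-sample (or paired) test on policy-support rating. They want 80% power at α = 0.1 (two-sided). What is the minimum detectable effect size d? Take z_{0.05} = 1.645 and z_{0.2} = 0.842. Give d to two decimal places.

For a single sample (or paired design) of n = 507: d_min = (z_{α/2} + z_β)/√n.
z-sum = 1.645 + 0.842 = 2.487.
d_min = 2.487 / √507 = 2.487 / 22.517 = 0.110.

d_min ≈ 0.11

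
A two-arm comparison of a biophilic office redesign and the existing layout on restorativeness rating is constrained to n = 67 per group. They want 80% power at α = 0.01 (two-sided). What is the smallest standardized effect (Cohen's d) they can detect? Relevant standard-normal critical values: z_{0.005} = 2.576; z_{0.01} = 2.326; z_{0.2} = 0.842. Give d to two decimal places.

d_min ≈ 0.59

For two independent groups of n = 67 each: d_min = (z_{α/2} + z_β)·√(2/n).
z-sum = 2.576 + 0.842 = 3.418.
d_min = 3.418 × √(2/67) = 3.418 × 0.1728 = 0.591.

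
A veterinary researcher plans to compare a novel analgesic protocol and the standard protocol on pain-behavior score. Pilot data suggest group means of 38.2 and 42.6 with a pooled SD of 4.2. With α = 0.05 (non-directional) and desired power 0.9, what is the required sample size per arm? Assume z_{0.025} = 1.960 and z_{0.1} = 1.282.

Cohen's d = |M₁ − M₂| / SD_pooled = |38.2 − 42.6| / 4.2 = 4.4 / 4.2 = 1.048.
For two independent groups with equal n: n = 2·((z_{α/2} + z_β) / d)².
z_{α/2} + z_β = 1.960 + 1.282 = 3.242.
n = 2 × (3.242 / 1.048)² = 2 × 3.094² = 2 × 9.57 = 19.1.
Round up to the next whole participant.

n = 20 per group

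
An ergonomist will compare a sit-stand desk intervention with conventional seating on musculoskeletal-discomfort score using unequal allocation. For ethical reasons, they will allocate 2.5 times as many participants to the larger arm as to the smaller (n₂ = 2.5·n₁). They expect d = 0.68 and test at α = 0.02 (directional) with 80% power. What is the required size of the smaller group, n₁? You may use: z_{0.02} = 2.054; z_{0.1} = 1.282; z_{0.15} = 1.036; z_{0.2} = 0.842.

With allocation ratio k = n₂/n₁ = 2.5, Var(x̄₁−x̄₂) = σ²(1/n₁ + 1/(k·n₁)) = σ²·(k+1)/(k·n₁).
So n₁ = (1 + 1/k)·((z_{α} + z_β)/d)² = 1.400 × (2.896/0.68)².
n₁ = 1.400 × 18.14 = 25.4.
Round up: n₁ = 26, giving n₂ = 2.5 × 26 = 65.

n₁ = 26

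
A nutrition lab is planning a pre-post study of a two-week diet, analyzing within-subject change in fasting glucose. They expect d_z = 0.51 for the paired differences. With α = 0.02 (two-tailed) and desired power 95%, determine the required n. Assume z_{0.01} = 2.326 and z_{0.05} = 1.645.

n = 61 pairs

For a paired (one-sample on differences) test: n = ((z_{α/2} + z_β) / d)².
z_{α/2} + z_β = 2.326 + 1.645 = 3.971.
n = (3.971 / 0.51)² = 7.786² = 60.63.
Round up.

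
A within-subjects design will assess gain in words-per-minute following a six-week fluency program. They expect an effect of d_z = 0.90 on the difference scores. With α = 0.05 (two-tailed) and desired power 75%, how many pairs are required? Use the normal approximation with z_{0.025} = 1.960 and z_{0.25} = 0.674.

n = 9 pairs

For a paired (one-sample on differences) test: n = ((z_{α/2} + z_β) / d)².
z_{α/2} + z_β = 1.960 + 0.674 = 2.634.
n = (2.634 / 0.90)² = 2.927² = 8.57.
Round up.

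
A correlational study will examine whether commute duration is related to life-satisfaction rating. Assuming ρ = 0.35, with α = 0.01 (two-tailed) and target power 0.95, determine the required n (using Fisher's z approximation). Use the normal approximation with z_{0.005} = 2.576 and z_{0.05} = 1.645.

Fisher's z: C = ½·ln((1+r)/(1−r)) = ½·ln(2.0769) = 0.3654.
n = ((z_{α/2} + z_β)/C)² + 3.
(2.576 + 1.645) / 0.3654 = 4.221 / 0.3654 = 11.552.
n = 11.552² + 3 = 133.44 + 3 = 136.4.
Round up.

n = 137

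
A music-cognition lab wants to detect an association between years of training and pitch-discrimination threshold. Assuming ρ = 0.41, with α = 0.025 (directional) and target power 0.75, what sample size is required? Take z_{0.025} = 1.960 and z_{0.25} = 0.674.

n = 40

Fisher's z: C = ½·ln((1+r)/(1−r)) = ½·ln(2.3898) = 0.4356.
n = ((z_{α} + z_β)/C)² + 3.
(1.960 + 0.674) / 0.4356 = 2.634 / 0.4356 = 6.047.
n = 6.047² + 3 = 36.56 + 3 = 39.6.
Round up.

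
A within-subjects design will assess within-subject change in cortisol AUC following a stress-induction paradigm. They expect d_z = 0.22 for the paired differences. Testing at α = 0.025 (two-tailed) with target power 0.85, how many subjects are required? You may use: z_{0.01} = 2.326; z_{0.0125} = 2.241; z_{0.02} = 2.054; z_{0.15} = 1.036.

n = 222 pairs

For a paired (one-sample on differences) test: n = ((z_{α/2} + z_β) / d)².
z_{α/2} + z_β = 2.241 + 1.036 = 3.277.
n = (3.277 / 0.22)² = 14.895² = 221.87.
Round up.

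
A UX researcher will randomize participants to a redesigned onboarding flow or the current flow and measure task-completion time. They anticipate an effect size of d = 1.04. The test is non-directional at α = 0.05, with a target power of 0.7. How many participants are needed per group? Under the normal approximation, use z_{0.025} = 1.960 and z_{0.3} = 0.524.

n = 12 per group

For two independent groups with equal n: n = 2·((z_{α/2} + z_β) / d)².
z_{α/2} + z_β = 1.960 + 0.524 = 2.484.
n = 2 × (2.484 / 1.04)² = 2 × 2.388² = 2 × 5.70 = 11.4.
Round up to the next whole participant.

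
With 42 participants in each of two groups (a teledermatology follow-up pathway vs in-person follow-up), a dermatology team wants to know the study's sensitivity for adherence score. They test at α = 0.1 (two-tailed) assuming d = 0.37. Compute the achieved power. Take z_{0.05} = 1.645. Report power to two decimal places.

For two equal groups, power = Φ(d·√(n/2) − z_{α/2}).
d·√(n/2) = 0.37 × √(42/2) = 0.37 × 4.583 = 1.696.
z_β = 1.696 − 1.645 = 0.051.
Power = Φ(0.051) = 0.520.

power ≈ 0.52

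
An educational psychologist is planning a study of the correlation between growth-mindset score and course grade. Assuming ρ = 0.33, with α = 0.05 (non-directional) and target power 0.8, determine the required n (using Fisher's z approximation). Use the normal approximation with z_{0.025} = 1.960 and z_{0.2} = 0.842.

n = 70

Fisher's z: C = ½·ln((1+r)/(1−r)) = ½·ln(1.9851) = 0.3428.
n = ((z_{α/2} + z_β)/C)² + 3.
(1.960 + 0.842) / 0.3428 = 2.802 / 0.3428 = 8.174.
n = 8.174² + 3 = 66.81 + 3 = 69.8.
Round up.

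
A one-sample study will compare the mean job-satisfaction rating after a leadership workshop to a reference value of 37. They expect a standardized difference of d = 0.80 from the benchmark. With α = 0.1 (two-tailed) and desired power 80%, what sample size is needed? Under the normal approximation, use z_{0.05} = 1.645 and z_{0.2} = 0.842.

For a one-sample test: n = ((z_{α/2} + z_β) / d)².
z_{α/2} + z_β = 1.645 + 0.842 = 2.487.
n = (2.487 / 0.80)² = 3.109² = 9.66.
Round up.

n = 10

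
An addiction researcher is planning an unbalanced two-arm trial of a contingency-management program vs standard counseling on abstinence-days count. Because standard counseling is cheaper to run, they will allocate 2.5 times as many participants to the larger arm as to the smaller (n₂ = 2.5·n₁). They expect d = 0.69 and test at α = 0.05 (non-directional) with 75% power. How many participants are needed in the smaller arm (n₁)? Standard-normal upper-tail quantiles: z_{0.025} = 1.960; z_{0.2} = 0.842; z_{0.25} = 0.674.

With allocation ratio k = n₂/n₁ = 2.5, Var(x̄₁−x̄₂) = σ²(1/n₁ + 1/(k·n₁)) = σ²·(k+1)/(k·n₁).
So n₁ = (1 + 1/k)·((z_{α/2} + z_β)/d)² = 1.400 × (2.634/0.69)².
n₁ = 1.400 × 14.57 = 20.4.
Round up: n₁ = 21, giving n₂ = ⌈2.5 × 21⌉ = ⌈52.5⌉ = 53.

n₁ = 21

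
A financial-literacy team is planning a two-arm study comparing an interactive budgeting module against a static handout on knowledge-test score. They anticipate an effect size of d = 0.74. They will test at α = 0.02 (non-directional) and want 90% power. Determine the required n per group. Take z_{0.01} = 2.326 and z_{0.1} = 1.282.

For two independent groups with equal n: n = 2·((z_{α/2} + z_β) / d)².
z_{α/2} + z_β = 2.326 + 1.282 = 3.608.
n = 2 × (3.608 / 0.74)² = 2 × 4.876² = 2 × 23.77 = 47.5.
Round up to the next whole participant.

n = 48 per group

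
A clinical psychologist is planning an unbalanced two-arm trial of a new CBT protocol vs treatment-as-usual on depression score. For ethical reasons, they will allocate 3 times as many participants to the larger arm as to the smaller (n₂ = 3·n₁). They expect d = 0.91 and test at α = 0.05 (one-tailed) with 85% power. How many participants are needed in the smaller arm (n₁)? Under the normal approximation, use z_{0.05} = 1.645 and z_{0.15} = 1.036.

n₁ = 12

With allocation ratio k = n₂/n₁ = 3, Var(x̄₁−x̄₂) = σ²(1/n₁ + 1/(k·n₁)) = σ²·(k+1)/(k·n₁).
So n₁ = (1 + 1/k)·((z_{α} + z_β)/d)² = 1.333 × (2.681/0.91)².
n₁ = 1.333 × 8.68 = 11.6.
Round up: n₁ = 12, giving n₂ = 3 × 12 = 36.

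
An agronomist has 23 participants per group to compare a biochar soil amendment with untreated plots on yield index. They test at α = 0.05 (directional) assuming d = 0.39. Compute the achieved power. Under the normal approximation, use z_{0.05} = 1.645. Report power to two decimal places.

For two equal groups, power = Φ(d·√(n/2) − z_{α}).
d·√(n/2) = 0.39 × √(23/2) = 0.39 × 3.391 = 1.323.
z_β = 1.323 − 1.645 = -0.322.
Power = Φ(-0.322) = 0.374.

power ≈ 0.37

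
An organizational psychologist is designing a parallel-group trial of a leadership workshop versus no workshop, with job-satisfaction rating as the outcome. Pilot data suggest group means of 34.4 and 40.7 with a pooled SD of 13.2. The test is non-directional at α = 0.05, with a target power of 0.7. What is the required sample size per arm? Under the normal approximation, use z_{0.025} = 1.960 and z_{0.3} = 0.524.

n = 55 per group

Cohen's d = |M₁ − M₂| / SD_pooled = |34.4 − 40.7| / 13.2 = 6.3 / 13.2 = 0.477.
For two independent groups with equal n: n = 2·((z_{α/2} + z_β) / d)².
z_{α/2} + z_β = 1.960 + 0.524 = 2.484.
n = 2 × (2.484 / 0.477)² = 2 × 5.208² = 2 × 27.12 = 54.2.
Round up to the next whole participant.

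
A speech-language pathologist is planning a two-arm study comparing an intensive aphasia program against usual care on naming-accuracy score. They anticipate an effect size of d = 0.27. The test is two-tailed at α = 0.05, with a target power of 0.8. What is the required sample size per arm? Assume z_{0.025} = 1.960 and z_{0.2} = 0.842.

For two independent groups with equal n: n = 2·((z_{α/2} + z_β) / d)².
z_{α/2} + z_β = 1.960 + 0.842 = 2.802.
n = 2 × (2.802 / 0.27)² = 2 × 10.378² = 2 × 107.70 = 215.4.
Round up to the next whole participant.

n = 216 per group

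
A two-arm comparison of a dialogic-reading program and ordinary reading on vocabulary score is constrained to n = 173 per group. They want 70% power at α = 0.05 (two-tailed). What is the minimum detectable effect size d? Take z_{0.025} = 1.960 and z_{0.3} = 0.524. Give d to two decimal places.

For two independent groups of n = 173 each: d_min = (z_{α/2} + z_β)·√(2/n).
z-sum = 1.960 + 0.524 = 2.484.
d_min = 2.484 × √(2/173) = 2.484 × 0.1075 = 0.267.

d_min ≈ 0.27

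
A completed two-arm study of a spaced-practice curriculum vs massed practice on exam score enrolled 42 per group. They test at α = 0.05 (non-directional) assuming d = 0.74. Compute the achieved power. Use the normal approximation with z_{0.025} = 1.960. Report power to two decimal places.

power ≈ 0.92

For two equal groups, power = Φ(d·√(n/2) − z_{α/2}).
d·√(n/2) = 0.74 × √(42/2) = 0.74 × 4.583 = 3.391.
z_β = 3.391 − 1.960 = 1.431.
Power = Φ(1.431) = 0.924.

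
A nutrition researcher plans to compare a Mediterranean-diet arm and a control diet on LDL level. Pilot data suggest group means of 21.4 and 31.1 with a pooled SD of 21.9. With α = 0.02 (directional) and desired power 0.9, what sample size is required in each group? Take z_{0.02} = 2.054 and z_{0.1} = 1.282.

n = 114 per group

Cohen's d = |M₁ − M₂| / SD_pooled = |21.4 − 31.1| / 21.9 = 9.7 / 21.9 = 0.443.
For two independent groups with equal n: n = 2·((z_{α} + z_β) / d)².
z_{α} + z_β = 2.054 + 1.282 = 3.336.
n = 2 × (3.336 / 0.443)² = 2 × 7.530² = 2 × 56.71 = 113.4.
Round up to the next whole participant.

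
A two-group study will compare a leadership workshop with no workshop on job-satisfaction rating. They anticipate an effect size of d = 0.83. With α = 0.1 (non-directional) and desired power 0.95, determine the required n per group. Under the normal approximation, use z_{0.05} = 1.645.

n = 32 per group

For two independent groups with equal n: n = 2·((z_{α/2} + z_β) / d)².
z_{α/2} + z_β = 1.645 + 1.645 = 3.290.
n = 2 × (3.290 / 0.83)² = 2 × 3.964² = 2 × 15.71 = 31.4.
Round up to the next whole participant.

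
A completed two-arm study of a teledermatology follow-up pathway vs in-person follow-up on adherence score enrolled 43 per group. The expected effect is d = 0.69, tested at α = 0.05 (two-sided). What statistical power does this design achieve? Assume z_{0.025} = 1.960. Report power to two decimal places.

For two equal groups, power = Φ(d·√(n/2) − z_{α/2}).
d·√(n/2) = 0.69 × √(43/2) = 0.69 × 4.637 = 3.199.
z_β = 3.199 − 1.960 = 1.239.
Power = Φ(1.239) = 0.892.

power ≈ 0.89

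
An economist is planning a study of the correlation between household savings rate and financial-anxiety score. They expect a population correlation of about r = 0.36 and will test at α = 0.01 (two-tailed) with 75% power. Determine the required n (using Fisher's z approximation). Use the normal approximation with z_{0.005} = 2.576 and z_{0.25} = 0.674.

n = 78

Fisher's z: C = ½·ln((1+r)/(1−r)) = ½·ln(2.1250) = 0.3769.
n = ((z_{α/2} + z_β)/C)² + 3.
(2.576 + 0.674) / 0.3769 = 3.250 / 0.3769 = 8.623.
n = 8.623² + 3 = 74.36 + 3 = 77.4.
Round up.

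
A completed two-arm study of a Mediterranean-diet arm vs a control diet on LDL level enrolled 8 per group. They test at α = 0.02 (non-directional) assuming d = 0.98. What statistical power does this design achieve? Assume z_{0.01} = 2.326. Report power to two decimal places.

For two equal groups, power = Φ(d·√(n/2) − z_{α/2}).
d·√(n/2) = 0.98 × √(8/2) = 0.98 × 2.000 = 1.960.
z_β = 1.960 − 2.326 = -0.366.
Power = Φ(-0.366) = 0.357.

power ≈ 0.36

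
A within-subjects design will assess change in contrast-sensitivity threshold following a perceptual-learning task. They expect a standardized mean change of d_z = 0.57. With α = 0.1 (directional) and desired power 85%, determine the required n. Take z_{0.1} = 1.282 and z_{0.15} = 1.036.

For a paired (one-sample on differences) test: n = ((z_{α} + z_β) / d)².
z_{α} + z_β = 1.282 + 1.036 = 2.318.
n = (2.318 / 0.57)² = 4.067² = 16.54.
Round up.

n = 17 pairs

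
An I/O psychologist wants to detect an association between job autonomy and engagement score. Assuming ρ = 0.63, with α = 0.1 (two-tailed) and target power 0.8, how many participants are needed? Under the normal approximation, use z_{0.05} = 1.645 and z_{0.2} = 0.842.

Fisher's z: C = ½·ln((1+r)/(1−r)) = ½·ln(4.4054) = 0.7414.
n = ((z_{α/2} + z_β)/C)² + 3.
(1.645 + 0.842) / 0.7414 = 2.487 / 0.7414 = 3.354.
n = 3.354² + 3 = 11.25 + 3 = 14.3.
Round up.

n = 15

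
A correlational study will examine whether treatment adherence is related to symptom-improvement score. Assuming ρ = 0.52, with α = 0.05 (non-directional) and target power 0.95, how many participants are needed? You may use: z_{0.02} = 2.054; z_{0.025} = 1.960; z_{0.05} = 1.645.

n = 43

Fisher's z: C = ½·ln((1+r)/(1−r)) = ½·ln(3.1667) = 0.5763.
n = ((z_{α/2} + z_β)/C)² + 3.
(1.960 + 1.645) / 0.5763 = 3.605 / 0.5763 = 6.255.
n = 6.255² + 3 = 39.13 + 3 = 42.1.
Round up.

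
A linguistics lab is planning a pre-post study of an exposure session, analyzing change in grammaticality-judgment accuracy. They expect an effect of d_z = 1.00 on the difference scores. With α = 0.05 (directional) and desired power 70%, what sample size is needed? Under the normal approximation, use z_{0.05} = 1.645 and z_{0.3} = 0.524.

n = 5 pairs

For a paired (one-sample on differences) test: n = ((z_{α} + z_β) / d)².
z_{α} + z_β = 1.645 + 0.524 = 2.169.
n = (2.169 / 1.00)² = 2.169² = 4.70.
Round up.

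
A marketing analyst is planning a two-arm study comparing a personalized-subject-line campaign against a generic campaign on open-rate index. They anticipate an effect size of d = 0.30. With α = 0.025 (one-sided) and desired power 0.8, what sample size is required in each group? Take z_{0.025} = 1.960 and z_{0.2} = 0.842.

n = 175 per group

For two independent groups with equal n: n = 2·((z_{α} + z_β) / d)².
z_{α} + z_β = 1.960 + 0.842 = 2.802.
n = 2 × (2.802 / 0.30)² = 2 × 9.340² = 2 × 87.24 = 174.5.
Round up to the next whole participant.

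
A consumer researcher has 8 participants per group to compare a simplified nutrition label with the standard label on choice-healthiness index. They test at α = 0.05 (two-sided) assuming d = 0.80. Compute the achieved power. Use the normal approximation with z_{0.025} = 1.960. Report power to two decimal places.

power ≈ 0.36

For two equal groups, power = Φ(d·√(n/2) − z_{α/2}).
d·√(n/2) = 0.80 × √(8/2) = 0.80 × 2.000 = 1.600.
z_β = 1.600 − 1.960 = -0.360.
Power = Φ(-0.360) = 0.359.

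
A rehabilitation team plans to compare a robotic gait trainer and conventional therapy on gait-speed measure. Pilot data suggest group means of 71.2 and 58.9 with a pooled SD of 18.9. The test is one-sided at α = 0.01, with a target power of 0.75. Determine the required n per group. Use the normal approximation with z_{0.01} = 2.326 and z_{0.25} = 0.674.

n = 43 per group

Cohen's d = |M₁ − M₂| / SD_pooled = |71.2 − 58.9| / 18.9 = 12.3 / 18.9 = 0.651.
For two independent groups with equal n: n = 2·((z_{α} + z_β) / d)².
z_{α} + z_β = 2.326 + 0.674 = 3.000.
n = 2 × (3.000 / 0.651)² = 2 × 4.608² = 2 × 21.24 = 42.5.
Round up to the next whole participant.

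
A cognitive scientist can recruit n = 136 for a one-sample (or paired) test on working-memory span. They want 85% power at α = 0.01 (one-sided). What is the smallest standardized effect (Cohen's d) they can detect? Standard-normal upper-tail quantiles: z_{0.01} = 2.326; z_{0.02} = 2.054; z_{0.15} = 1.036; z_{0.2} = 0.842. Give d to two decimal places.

d_min ≈ 0.29

For a single sample (or paired design) of n = 136: d_min = (z_{α} + z_β)/√n.
z-sum = 2.326 + 1.036 = 3.362.
d_min = 3.362 / √136 = 3.362 / 11.662 = 0.288.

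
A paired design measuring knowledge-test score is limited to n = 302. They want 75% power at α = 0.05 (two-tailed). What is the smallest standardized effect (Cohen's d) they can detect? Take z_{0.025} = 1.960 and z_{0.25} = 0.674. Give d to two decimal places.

For a single sample (or paired design) of n = 302: d_min = (z_{α/2} + z_β)/√n.
z-sum = 1.960 + 0.674 = 2.634.
d_min = 2.634 / √302 = 2.634 / 17.378 = 0.152.

d_min ≈ 0.15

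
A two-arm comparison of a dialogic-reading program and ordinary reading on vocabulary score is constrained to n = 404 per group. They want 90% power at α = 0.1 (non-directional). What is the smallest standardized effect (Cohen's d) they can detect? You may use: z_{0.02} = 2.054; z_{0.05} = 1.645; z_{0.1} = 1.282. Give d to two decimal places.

d_min ≈ 0.21

For two independent groups of n = 404 each: d_min = (z_{α/2} + z_β)·√(2/n).
z-sum = 1.645 + 1.282 = 2.927.
d_min = 2.927 × √(2/404) = 2.927 × 0.0704 = 0.206.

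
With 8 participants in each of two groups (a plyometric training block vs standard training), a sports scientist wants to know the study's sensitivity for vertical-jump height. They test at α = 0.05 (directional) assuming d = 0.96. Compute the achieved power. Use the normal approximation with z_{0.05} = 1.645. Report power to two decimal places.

power ≈ 0.61

For two equal groups, power = Φ(d·√(n/2) − z_{α}).
d·√(n/2) = 0.96 × √(8/2) = 0.96 × 2.000 = 1.920.
z_β = 1.920 − 1.645 = 0.275.
Power = Φ(0.275) = 0.608.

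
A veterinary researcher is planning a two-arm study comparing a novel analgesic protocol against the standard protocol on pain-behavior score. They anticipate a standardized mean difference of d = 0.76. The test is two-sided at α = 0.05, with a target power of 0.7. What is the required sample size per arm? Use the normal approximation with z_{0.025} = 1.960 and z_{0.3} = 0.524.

For two independent groups with equal n: n = 2·((z_{α/2} + z_β) / d)².
z_{α/2} + z_β = 1.960 + 0.524 = 2.484.
n = 2 × (2.484 / 0.76)² = 2 × 3.268² = 2 × 10.68 = 21.4.
Round up to the next whole participant.

n = 22 per group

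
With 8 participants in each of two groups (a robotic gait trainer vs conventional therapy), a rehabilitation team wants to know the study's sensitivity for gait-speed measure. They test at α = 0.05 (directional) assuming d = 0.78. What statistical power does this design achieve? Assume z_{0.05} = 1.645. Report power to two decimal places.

For two equal groups, power = Φ(d·√(n/2) − z_{α}).
d·√(n/2) = 0.78 × √(8/2) = 0.78 × 2.000 = 1.560.
z_β = 1.560 − 1.645 = -0.085.
Power = Φ(-0.085) = 0.466.

power ≈ 0.47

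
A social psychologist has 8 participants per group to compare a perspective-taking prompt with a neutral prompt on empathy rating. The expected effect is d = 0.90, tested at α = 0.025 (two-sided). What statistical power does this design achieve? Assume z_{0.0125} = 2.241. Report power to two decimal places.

power ≈ 0.33

For two equal groups, power = Φ(d·√(n/2) − z_{α/2}).
d·√(n/2) = 0.90 × √(8/2) = 0.90 × 2.000 = 1.800.
z_β = 1.800 − 2.241 = -0.441.
Power = Φ(-0.441) = 0.330.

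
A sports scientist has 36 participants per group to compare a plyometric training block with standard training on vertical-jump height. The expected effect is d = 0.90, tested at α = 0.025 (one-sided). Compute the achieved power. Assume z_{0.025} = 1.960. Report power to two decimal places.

For two equal groups, power = Φ(d·√(n/2) − z_{α}).
d·√(n/2) = 0.90 × √(36/2) = 0.90 × 4.243 = 3.818.
z_β = 3.818 − 1.960 = 1.858.
Power = Φ(1.858) = 0.968.

power ≈ 0.97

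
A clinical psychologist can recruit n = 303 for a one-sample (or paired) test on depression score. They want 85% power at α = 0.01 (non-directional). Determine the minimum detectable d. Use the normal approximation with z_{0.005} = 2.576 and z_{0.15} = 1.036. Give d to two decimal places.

For a single sample (or paired design) of n = 303: d_min = (z_{α/2} + z_β)/√n.
z-sum = 2.576 + 1.036 = 3.612.
d_min = 3.612 / √303 = 3.612 / 17.407 = 0.208.

d_min ≈ 0.21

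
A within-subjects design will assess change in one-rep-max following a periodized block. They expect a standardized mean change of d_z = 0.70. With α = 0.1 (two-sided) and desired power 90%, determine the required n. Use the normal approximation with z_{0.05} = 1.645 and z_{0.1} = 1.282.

n = 18 pairs

For a paired (one-sample on differences) test: n = ((z_{α/2} + z_β) / d)².
z_{α/2} + z_β = 1.645 + 1.282 = 2.927.
n = (2.927 / 0.70)² = 4.181² = 17.48.
Round up.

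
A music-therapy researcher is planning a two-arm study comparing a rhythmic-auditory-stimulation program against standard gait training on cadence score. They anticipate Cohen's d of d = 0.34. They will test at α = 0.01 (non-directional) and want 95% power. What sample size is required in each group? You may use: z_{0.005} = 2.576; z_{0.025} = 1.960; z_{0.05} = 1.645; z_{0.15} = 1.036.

For two independent groups with equal n: n = 2·((z_{α/2} + z_β) / d)².
z_{α/2} + z_β = 2.576 + 1.645 = 4.221.
n = 2 × (4.221 / 0.34)² = 2 × 12.415² = 2 × 154.12 = 308.2.
Round up to the next whole participant.

n = 309 per group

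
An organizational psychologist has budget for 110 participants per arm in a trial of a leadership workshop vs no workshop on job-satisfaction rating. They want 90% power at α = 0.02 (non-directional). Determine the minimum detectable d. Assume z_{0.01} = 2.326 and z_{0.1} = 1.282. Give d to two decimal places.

d_min ≈ 0.49

For two independent groups of n = 110 each: d_min = (z_{α/2} + z_β)·√(2/n).
z-sum = 2.326 + 1.282 = 3.608.
d_min = 3.608 × √(2/110) = 3.608 × 0.1348 = 0.487.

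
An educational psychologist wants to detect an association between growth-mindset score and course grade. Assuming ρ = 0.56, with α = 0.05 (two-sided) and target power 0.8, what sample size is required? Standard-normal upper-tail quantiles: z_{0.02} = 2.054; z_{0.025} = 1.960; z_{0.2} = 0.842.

n = 23

Fisher's z: C = ½·ln((1+r)/(1−r)) = ½·ln(3.5455) = 0.6328.
n = ((z_{α/2} + z_β)/C)² + 3.
(1.960 + 0.842) / 0.6328 = 2.802 / 0.6328 = 4.428.
n = 4.428² + 3 = 19.61 + 3 = 22.6.
Round up.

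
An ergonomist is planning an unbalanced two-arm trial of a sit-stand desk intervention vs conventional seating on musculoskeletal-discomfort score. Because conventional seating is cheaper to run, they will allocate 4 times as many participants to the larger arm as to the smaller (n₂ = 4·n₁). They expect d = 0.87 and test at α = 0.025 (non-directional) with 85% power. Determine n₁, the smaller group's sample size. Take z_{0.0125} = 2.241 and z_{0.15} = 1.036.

With allocation ratio k = n₂/n₁ = 4, Var(x̄₁−x̄₂) = σ²(1/n₁ + 1/(k·n₁)) = σ²·(k+1)/(k·n₁).
So n₁ = (1 + 1/k)·((z_{α/2} + z_β)/d)² = 1.250 × (3.277/0.87)².
n₁ = 1.250 × 14.19 = 17.7.
Round up: n₁ = 18, giving n₂ = 4 × 18 = 72.

n₁ = 18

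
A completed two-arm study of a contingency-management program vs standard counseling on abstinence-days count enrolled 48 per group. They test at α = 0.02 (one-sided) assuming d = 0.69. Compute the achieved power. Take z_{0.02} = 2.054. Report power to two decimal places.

power ≈ 0.91

For two equal groups, power = Φ(d·√(n/2) − z_{α}).
d·√(n/2) = 0.69 × √(48/2) = 0.69 × 4.899 = 3.380.
z_β = 3.380 − 2.054 = 1.326.
Power = Φ(1.326) = 0.908.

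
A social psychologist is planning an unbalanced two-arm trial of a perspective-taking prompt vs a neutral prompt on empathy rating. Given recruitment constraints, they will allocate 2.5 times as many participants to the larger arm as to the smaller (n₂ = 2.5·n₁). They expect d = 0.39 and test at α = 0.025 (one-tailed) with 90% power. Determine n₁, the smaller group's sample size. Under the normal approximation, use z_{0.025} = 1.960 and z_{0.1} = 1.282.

n₁ = 97

With allocation ratio k = n₂/n₁ = 2.5, Var(x̄₁−x̄₂) = σ²(1/n₁ + 1/(k·n₁)) = σ²·(k+1)/(k·n₁).
So n₁ = (1 + 1/k)·((z_{α} + z_β)/d)² = 1.400 × (3.242/0.39)².
n₁ = 1.400 × 69.10 = 96.7.
Round up: n₁ = 97, giving n₂ = ⌈2.5 × 97⌉ = ⌈242.5⌉ = 243.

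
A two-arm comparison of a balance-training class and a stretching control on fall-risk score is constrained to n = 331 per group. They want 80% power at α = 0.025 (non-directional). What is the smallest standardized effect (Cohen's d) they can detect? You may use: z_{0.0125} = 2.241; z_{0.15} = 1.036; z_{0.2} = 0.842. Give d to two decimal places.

For two independent groups of n = 331 each: d_min = (z_{α/2} + z_β)·√(2/n).
z-sum = 2.241 + 0.842 = 3.083.
d_min = 3.083 × √(2/331) = 3.083 × 0.0777 = 0.240.

d_min ≈ 0.24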